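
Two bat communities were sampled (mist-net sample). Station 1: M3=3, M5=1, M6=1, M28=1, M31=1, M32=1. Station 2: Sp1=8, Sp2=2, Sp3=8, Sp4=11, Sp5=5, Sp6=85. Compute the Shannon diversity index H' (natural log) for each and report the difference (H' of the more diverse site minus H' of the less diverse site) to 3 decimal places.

Station 1: N=8, proportions 0.375, 0.125, 0.125, 0.125, 0.125, 0.125, giving H' = 1.667462 (working shown to 6 dp, full precision carried).
Station 2: N=119, proportions 0.067227, 0.016807, 0.067227, 0.092437, 0.042017, 0.714286, giving H' = 1.025285.
Difference = |1.667462 − 1.025285| = 0.642177, i.e. 0.642 to 3 decimal places.

0.642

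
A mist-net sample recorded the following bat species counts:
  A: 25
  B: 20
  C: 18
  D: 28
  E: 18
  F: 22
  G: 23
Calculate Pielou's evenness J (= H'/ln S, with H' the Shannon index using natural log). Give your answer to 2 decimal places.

0.99

Total N = 25+20+18+28+18+22+23 = 154, so the proportions are 0.1623, 0.1299, 0.1169, 0.1818, 0.1169, 0.1429, 0.1494 (working shown to 4 dp, full precision carried).
H' = −Σ pᵢ ln pᵢ = −((-0.2951) + (-0.2651) + (-0.2509) + (-0.3100) + (-0.2509) + (-0.2780) + (-0.2840)) = 1.9340.
With S = 7 species, ln S = 1.9459, so J = 1.9340/1.9459 = 0.9939, i.e. 0.99 to 2 decimal places.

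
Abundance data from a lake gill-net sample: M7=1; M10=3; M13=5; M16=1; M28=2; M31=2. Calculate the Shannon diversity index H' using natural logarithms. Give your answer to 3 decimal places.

1.631

Total N = 1+3+5+1+2+2 = 14, so the proportions are 0.07143, 0.21429, 0.35714, 0.07143, 0.14286, 0.14286 (working shown to 5 dp, full precision carried).
Each pᵢ ln pᵢ term: 0.07143×(-2.63906)=-0.18850, 0.21429×(-1.54045)=-0.33010, 0.35714×(-1.02962)=-0.36772, 0.07143×(-2.63906)=-0.18850, 0.14286×(-1.94591)=-0.27799, 0.14286×(-1.94591)=-0.27799.
Sum = -1.63080, so H' = 1.631.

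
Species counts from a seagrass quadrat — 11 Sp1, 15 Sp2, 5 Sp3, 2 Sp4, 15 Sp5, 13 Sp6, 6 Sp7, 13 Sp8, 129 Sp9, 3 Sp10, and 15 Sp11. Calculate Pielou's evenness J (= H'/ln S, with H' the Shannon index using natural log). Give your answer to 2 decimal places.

Total N = 11+15+5+2+15+13+6+13+129+3+15 = 227, so the proportions are 0.0485, 0.0661, 0.022, 0.0088, 0.0661, 0.0573, 0.0264, 0.0573, 0.5683, 0.0132, 0.0661 (working shown to 4 dp, full precision carried).
H' = −Σ pᵢ ln pᵢ = −((-0.1467) + (-0.1795) + (-0.0840) + (-0.0417) + (-0.1795) + (-0.1638) + (-0.0960) + (-0.1638) + (-0.3212) + (-0.0572) + (-0.1795)) = 1.6130.
With S = 11 species, ln S = 2.3979, so J = 1.6130/2.3979 = 0.6727, i.e. 0.67 to 2 decimal places.

0.67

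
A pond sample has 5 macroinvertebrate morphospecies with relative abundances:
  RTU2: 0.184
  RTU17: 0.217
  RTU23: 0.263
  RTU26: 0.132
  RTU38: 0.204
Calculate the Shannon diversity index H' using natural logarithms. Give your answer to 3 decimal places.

1.586

Each pᵢ ln pᵢ term (working shown to 5 dp, full precision carried): 0.184×(-1.69282)=-0.31148, 0.217×(-1.52786)=-0.33155, 0.263×(-1.33560)=-0.35126, 0.132×(-2.02495)=-0.26729, 0.204×(-1.58964)=-0.32429.
Sum = -1.58587, so H' = 1.586.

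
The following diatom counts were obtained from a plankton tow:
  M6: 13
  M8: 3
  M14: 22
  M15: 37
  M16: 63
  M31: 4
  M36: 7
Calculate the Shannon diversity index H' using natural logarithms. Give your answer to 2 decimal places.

1.52

Total N = 13+3+22+37+63+4+7 = 149, so the proportions are 0.0872, 0.0201, 0.1477, 0.2483, 0.4228, 0.0268, 0.047 (working shown to 4 dp, full precision carried).
Each pᵢ ln pᵢ term: 0.0872×(-2.4390)=-0.2128, 0.0201×(-3.9053)=-0.0786, 0.1477×(-1.9129)=-0.2824, 0.2483×(-1.3930)=-0.3459, 0.4228×(-0.8608)=-0.3640, 0.0268×(-3.6177)=-0.0971, 0.047×(-3.0580)=-0.1437.
Sum = -1.5245, so H' = 1.52.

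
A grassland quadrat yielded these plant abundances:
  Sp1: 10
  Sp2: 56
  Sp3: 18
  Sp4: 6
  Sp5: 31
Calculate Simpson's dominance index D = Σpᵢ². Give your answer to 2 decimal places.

Total N = 10+56+18+6+31 = 121, so the proportions are 0.0826, 0.4628, 0.1488, 0.0496, 0.2562 (working shown to 4 dp, full precision carried).
D = 0.0826² + 0.4628² + 0.1488² + 0.0496² + 0.2562² = 0.0068 + 0.2142 + 0.0221 + 0.0025 + 0.0656 = 0.3112.
To 2 decimal places, D = 0.31.

0.31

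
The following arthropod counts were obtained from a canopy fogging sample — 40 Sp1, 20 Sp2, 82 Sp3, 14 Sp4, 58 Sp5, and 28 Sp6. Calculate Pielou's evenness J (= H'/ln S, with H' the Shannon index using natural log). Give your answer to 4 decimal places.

Total N = 40+20+82+14+58+28 = 242, so the proportions are 0.165289, 0.082645, 0.338843, 0.057851, 0.239669, 0.115702 (working shown to 6 dp, full precision carried).
H' = −Σ pᵢ ln pᵢ = −((-0.297530) + (-0.206050) + (-0.366702) + (-0.164869) + (-0.342367) + (-0.249539)) = 1.627057.
With S = 6 species, ln S = 1.791759, so J = 1.627057/1.791759 = 0.908078, i.e. 0.9081 to 4 decimal places.

0.9081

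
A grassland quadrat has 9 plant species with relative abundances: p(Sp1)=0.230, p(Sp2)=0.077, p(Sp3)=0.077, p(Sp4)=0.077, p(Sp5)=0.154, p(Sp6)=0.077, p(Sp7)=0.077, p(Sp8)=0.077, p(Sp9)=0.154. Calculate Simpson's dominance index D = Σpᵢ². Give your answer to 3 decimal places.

0.136

D = 0.23² + 0.077² + 0.077² + 0.077² + 0.154² + 0.077² + 0.077² + 0.077² + 0.154² = 0.05290 + 0.00593 + 0.00593 + 0.00593 + 0.02372 + 0.00593 + 0.00593 + 0.00593 + 0.02372 = 0.13591 (working shown to 5 dp, full precision carried).
To 3 decimal places, D = 0.136.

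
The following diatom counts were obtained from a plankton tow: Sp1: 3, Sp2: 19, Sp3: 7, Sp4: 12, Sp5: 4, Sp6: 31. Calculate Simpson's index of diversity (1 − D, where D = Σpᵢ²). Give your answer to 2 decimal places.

0.73

Total N = 3+19+7+12+4+31 = 76, so the proportions are 0.0395, 0.25, 0.0921, 0.1579, 0.0526, 0.4079 (working shown to 4 dp, full precision carried).
D = 0.0395² + 0.25² + 0.0921² + 0.1579² + 0.0526² + 0.4079² = 0.0016 + 0.0625 + 0.0085 + 0.0249 + 0.0028 + 0.1664 = 0.2666.
So 1 − D = 0.7334, i.e. 0.73 to 2 decimal places.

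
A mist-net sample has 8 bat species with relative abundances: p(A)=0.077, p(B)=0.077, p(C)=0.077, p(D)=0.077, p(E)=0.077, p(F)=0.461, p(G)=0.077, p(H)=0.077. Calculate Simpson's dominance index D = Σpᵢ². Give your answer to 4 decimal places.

0.2540

D = 0.077² + 0.077² + 0.077² + 0.077² + 0.077² + 0.461² + 0.077² + 0.077² = 0.005929 + 0.005929 + 0.005929 + 0.005929 + 0.005929 + 0.212521 + 0.005929 + 0.005929 = 0.254024 (working shown to 6 dp, full precision carried).
To 4 decimal places, D = 0.2540.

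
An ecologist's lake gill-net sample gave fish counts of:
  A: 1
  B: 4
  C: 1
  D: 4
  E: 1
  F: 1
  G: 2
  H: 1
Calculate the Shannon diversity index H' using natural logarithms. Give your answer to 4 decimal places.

1.8763

Total N = 1+4+1+4+1+1+2+1 = 15, so the proportions are 0.066667, 0.266667, 0.066667, 0.266667, 0.066667, 0.066667, 0.133333, 0.066667 (working shown to 6 dp, full precision carried).
Each pᵢ ln pᵢ term: 0.066667×(-2.708050)=-0.180537, 0.266667×(-1.321756)=-0.352468, 0.066667×(-2.708050)=-0.180537, 0.266667×(-1.321756)=-0.352468, 0.066667×(-2.708050)=-0.180537, 0.066667×(-2.708050)=-0.180537, 0.133333×(-2.014903)=-0.268654, 0.066667×(-2.708050)=-0.180537.
Sum = -1.876274, so H' = 1.8763.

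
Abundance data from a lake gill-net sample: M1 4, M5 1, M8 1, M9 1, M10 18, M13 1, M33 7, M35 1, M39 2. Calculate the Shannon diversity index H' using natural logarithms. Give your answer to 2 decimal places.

Total N = 4+1+1+1+18+1+7+1+2 = 36, so the proportions are 0.1111, 0.0278, 0.0278, 0.0278, 0.5, 0.0278, 0.1944, 0.0278, 0.0556 (working shown to 4 dp, full precision carried).
Each pᵢ ln pᵢ term: 0.1111×(-2.1972)=-0.2441, 0.0278×(-3.5835)=-0.0995, 0.0278×(-3.5835)=-0.0995, 0.0278×(-3.5835)=-0.0995, 0.5×(-0.6931)=-0.3466, 0.0278×(-3.5835)=-0.0995, 0.1944×(-1.6376)=-0.3184, 0.0278×(-3.5835)=-0.0995, 0.0556×(-2.8904)=-0.1606.
Sum = -1.5674, so H' = 1.57.

1.57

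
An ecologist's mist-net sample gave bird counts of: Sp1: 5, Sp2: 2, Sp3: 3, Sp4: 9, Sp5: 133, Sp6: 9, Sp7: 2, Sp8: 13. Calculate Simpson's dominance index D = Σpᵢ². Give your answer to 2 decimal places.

Total N = 5+2+3+9+133+9+2+13 = 176, so the proportions are 0.0284, 0.0114, 0.017, 0.0511, 0.7557, 0.0511, 0.0114, 0.0739 (working shown to 4 dp, full precision carried).
D = 0.0284² + 0.0114² + 0.017² + 0.0511² + 0.7557² + 0.0511² + 0.0114² + 0.0739² = 0.0008 + 0.0001 + 0.0003 + 0.0026 + 0.5711 + 0.0026 + 0.0001 + 0.0055 = 0.5831.
To 2 decimal places, D = 0.58.

0.58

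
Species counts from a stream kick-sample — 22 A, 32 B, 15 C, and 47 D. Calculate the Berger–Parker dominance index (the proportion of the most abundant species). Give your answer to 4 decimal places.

Total N = 22+32+15+47 = 116, so the proportions are 0.189655, 0.275862, 0.12931, 0.405172 (working shown to 6 dp, full precision carried).
The largest proportion is 0.405172, i.e. d = 0.4052 to 4 decimal places.

0.4052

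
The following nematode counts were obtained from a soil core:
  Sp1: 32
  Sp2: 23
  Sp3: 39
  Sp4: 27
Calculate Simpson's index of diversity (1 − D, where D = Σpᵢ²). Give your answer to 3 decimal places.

Total N = 32+23+39+27 = 121, so the proportions are 0.26446, 0.19008, 0.32231, 0.22314 (working shown to 5 dp, full precision carried).
D = 0.26446² + 0.19008² + 0.32231² + 0.22314² = 0.06994 + 0.03613 + 0.10389 + 0.04979 = 0.25975.
So 1 − D = 0.74025, i.e. 0.740 to 3 decimal places.

0.740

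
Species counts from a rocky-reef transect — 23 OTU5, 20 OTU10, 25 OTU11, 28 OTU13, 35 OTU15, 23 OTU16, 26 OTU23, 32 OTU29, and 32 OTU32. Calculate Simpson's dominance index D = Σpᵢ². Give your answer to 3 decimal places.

Total N = 23+20+25+28+35+23+26+32+32 = 244, so the proportions are 0.094262, 0.081967, 0.102459, 0.114754, 0.143443, 0.094262, 0.106557, 0.131148, 0.131148 (working shown to 6 dp, full precision carried).
D = 0.094262² + 0.081967² + 0.102459² + 0.114754² + 0.143443² + 0.094262² + 0.106557² + 0.131148² + 0.131148² = 0.008885 + 0.006719 + 0.010498 + 0.013169 + 0.020576 + 0.008885 + 0.011354 + 0.017200 + 0.017200 = 0.114485.
To 3 decimal places, D = 0.114.

0.114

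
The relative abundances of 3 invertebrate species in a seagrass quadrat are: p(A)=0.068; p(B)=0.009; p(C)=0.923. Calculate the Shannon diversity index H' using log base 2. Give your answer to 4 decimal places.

Each pᵢ log₂ pᵢ term (working shown to 6 dp, full precision carried): 0.068×(-3.878321)=-0.263726, 0.009×(-6.795859)=-0.061163, 0.923×(-0.115597)=-0.106696.
Sum = -0.431585, so H' = 0.4316.

0.4316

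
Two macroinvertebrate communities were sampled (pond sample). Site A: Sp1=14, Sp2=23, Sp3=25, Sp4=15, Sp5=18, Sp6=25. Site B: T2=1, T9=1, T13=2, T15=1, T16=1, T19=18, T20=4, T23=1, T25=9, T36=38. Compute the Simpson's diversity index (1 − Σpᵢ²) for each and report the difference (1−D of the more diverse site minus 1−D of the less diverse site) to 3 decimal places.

Site A: N=120, proportions 0.11667, 0.19167, 0.20833, 0.125, 0.15, 0.20833, giving 1−D = 0.82472 (working shown to 5 dp, full precision carried).
Site B: N=76, proportions 0.01316, 0.01316, 0.02632, 0.01316, 0.01316, 0.23684, 0.05263, 0.01316, 0.11842, 0.5, giving 1−D = 0.67555.
Difference = |0.82472 − 0.67555| = 0.14917, i.e. 0.149 to 3 decimal places.

0.149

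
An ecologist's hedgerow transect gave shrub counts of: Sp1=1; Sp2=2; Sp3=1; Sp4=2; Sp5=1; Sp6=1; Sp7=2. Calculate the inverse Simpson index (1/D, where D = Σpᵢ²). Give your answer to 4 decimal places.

Total N = 1+2+1+2+1+1+2 = 10, so the proportions are 0.1, 0.2, 0.1, 0.2, 0.1, 0.1, 0.2 (working shown to 8 dp, full precision carried).
D = 0.1² + 0.2² + 0.1² + 0.2² + 0.1² + 0.1² + 0.2² = 0.01000000 + 0.04000000 + 0.01000000 + 0.04000000 + 0.01000000 + 0.01000000 + 0.04000000 = 0.16000000.
So 1/D = 6.250000, i.e. 6.2500 to 4 decimal places.

6.2500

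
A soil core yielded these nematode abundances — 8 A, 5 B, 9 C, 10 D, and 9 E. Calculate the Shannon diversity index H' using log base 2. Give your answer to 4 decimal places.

Total N = 8+5+9+10+9 = 41, so the proportions are 0.195122, 0.121951, 0.219512, 0.243902, 0.219512 (working shown to 6 dp, full precision carried).
Each pᵢ log₂ pᵢ term: 0.195122×(-2.357552)=-0.460010, 0.121951×(-3.035624)=-0.370198, 0.219512×(-2.187627)=-0.480211, 0.243902×(-2.035624)=-0.496494, 0.219512×(-2.187627)=-0.480211.
Sum = -2.287123, so H' = 2.2871.

2.2871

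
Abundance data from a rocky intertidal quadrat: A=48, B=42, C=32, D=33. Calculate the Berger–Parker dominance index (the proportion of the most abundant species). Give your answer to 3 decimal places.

Total N = 48+42+32+33 = 155, so the proportions are 0.30968, 0.27097, 0.20645, 0.2129 (working shown to 5 dp, full precision carried).
The largest proportion is 0.30968, i.e. d = 0.310 to 3 decimal places.

0.310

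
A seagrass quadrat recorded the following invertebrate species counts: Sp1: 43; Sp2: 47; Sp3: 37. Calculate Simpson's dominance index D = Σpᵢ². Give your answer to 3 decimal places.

0.336

Total N = 43+47+37 = 127, so the proportions are 0.33858, 0.37008, 0.29134 (working shown to 5 dp, full precision carried).
D = 0.33858² + 0.37008² + 0.29134² = 0.11464 + 0.13696 + 0.08488 = 0.33647.
To 3 decimal places, D = 0.336.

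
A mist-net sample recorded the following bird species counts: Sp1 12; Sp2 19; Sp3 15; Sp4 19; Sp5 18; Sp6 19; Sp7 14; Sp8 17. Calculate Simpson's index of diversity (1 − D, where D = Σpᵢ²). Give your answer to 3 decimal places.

0.872

Total N = 12+19+15+19+18+19+14+17 = 133, so the proportions are 0.09023, 0.14286, 0.11278, 0.14286, 0.13534, 0.14286, 0.10526, 0.12782 (working shown to 5 dp, full precision carried).
D = 0.09023² + 0.14286² + 0.11278² + 0.14286² + 0.13534² + 0.14286² + 0.10526² + 0.12782² = 0.00814 + 0.02041 + 0.01272 + 0.02041 + 0.01832 + 0.02041 + 0.01108 + 0.01634 = 0.12782.
So 1 − D = 0.87218, i.e. 0.872 to 3 decimal places.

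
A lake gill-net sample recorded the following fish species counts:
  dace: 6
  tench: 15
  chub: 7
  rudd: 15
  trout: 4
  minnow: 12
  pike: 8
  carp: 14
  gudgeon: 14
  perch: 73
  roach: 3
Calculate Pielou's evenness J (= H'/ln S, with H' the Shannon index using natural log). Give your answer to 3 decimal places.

0.808

Total N = 6+15+7+15+4+12+8+14+14+73+3 = 171, so the proportions are 0.03509, 0.08772, 0.04094, 0.08772, 0.02339, 0.07018, 0.04678, 0.08187, 0.08187, 0.4269, 0.01754 (working shown to 5 dp, full precision carried).
H' = −Σ pᵢ ln pᵢ = −((-0.11754) + (-0.21347) + (-0.13082) + (-0.21347) + (-0.08784) + (-0.18644) + (-0.14326) + (-0.20489) + (-0.20489) + (-0.36338) + (-0.07093)) = 1.93695.
With S = 11 species, ln S = 2.39790, so J = 1.93695/2.39790 = 0.80777, i.e. 0.808 to 3 decimal places.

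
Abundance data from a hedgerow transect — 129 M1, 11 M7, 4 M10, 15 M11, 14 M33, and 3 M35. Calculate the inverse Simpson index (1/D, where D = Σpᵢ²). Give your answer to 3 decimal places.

1.800

Total N = 129+11+4+15+14+3 = 176, so the proportions are 0.732955, 0.0625, 0.022727, 0.085227, 0.079545, 0.017045 (working shown to 6 dp, full precision carried).
D = 0.732955² + 0.0625² + 0.022727² + 0.085227² + 0.079545² + 0.017045² = 0.537222 + 0.003906 + 0.000517 + 0.007264 + 0.006327 + 0.000291 = 0.555527.
So 1/D = 1.80009, i.e. 1.800 to 3 decimal places.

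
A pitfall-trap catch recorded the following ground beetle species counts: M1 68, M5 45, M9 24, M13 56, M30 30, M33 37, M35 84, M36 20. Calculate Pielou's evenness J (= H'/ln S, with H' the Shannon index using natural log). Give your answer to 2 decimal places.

Total N = 68+45+24+56+30+37+84+20 = 364, so the proportions are 0.1868, 0.1236, 0.0659, 0.1538, 0.0824, 0.1016, 0.2308, 0.0549 (working shown to 4 dp, full precision carried).
H' = −Σ pᵢ ln pᵢ = −((-0.3134) + (-0.2584) + (-0.1793) + (-0.2880) + (-0.2057) + (-0.2324) + (-0.3384) + (-0.1594)) = 1.9750.
With S = 8 species, ln S = 2.0794, so J = 1.9750/2.0794 = 0.9498, i.e. 0.95 to 2 decimal places.

0.95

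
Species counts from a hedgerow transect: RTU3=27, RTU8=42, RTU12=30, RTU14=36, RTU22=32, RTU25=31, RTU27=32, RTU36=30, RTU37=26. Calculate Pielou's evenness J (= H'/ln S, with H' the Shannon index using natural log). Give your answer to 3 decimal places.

0.996

Total N = 27+42+30+36+32+31+32+30+26 = 286, so the proportions are 0.09441, 0.14685, 0.1049, 0.12587, 0.11189, 0.10839, 0.11189, 0.1049, 0.09091 (working shown to 5 dp, full precision carried).
H' = −Σ pᵢ ln pᵢ = −((-0.22281) + (-0.28171) + (-0.23652) + (-0.26087) + (-0.24506) + (-0.24085) + (-0.24506) + (-0.23652) + (-0.21799)) = 2.18739.
With S = 9 species, ln S = 2.19722, so J = 2.18739/2.19722 = 0.99553, i.e. 0.996 to 3 decimal places.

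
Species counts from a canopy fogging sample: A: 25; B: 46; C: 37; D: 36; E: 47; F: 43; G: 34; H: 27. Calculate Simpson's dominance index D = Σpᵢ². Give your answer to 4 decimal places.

0.1304

Total N = 25+46+37+36+47+43+34+27 = 295, so the proportions are 0.084746, 0.155932, 0.125424, 0.122034, 0.159322, 0.145763, 0.115254, 0.091525 (working shown to 6 dp, full precision carried).
D = 0.084746² + 0.155932² + 0.125424² + 0.122034² + 0.159322² + 0.145763² + 0.115254² + 0.091525² = 0.007182 + 0.024315 + 0.015731 + 0.014892 + 0.025384 + 0.021247 + 0.013284 + 0.008377 = 0.130411.
To 4 decimal places, D = 0.1304.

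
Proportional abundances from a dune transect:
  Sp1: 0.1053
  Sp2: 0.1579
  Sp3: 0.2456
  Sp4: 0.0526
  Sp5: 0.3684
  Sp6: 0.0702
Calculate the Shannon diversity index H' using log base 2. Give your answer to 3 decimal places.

Each pᵢ log₂ pᵢ term (working shown to 5 dp, full precision carried): 0.1053×(-3.24742)=-0.34195, 0.1579×(-2.66292)=-0.42047, 0.2456×(-2.02562)=-0.49749, 0.0526×(-4.24879)=-0.22349, 0.3684×(-1.44066)=-0.53074, 0.0702×(-3.83239)=-0.26903.
Sum = -2.28318, so H' = 2.283.

2.283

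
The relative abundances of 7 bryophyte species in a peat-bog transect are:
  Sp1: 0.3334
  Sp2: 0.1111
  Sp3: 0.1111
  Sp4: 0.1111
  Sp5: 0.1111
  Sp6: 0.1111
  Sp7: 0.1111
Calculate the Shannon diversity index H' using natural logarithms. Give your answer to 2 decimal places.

1.83

Each pᵢ ln pᵢ term (working shown to 4 dp, full precision carried): 0.3334×(-1.0984)=-0.3662, 0.1111×(-2.1973)=-0.2441, 0.1111×(-2.1973)=-0.2441, 0.1111×(-2.1973)=-0.2441, 0.1111×(-2.1973)=-0.2441, 0.1111×(-2.1973)=-0.2441, 0.1111×(-2.1973)=-0.2441.
Sum = -1.8309, so H' = 1.83.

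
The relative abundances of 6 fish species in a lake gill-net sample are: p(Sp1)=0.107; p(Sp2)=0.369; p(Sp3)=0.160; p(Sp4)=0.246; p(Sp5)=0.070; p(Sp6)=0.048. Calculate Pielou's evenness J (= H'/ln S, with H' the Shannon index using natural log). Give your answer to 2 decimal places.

H' = −Σ pᵢ ln pᵢ = −((-0.2391) + (-0.3679) + (-0.2932) + (-0.3450) + (-0.1861) + (-0.1458)) = 1.5771 (working shown to 4 dp, full precision carried).
With S = 6 species, ln S = 1.7918, so J = 1.5771/1.7918 = 0.8802, i.e. 0.88 to 2 decimal places.

0.88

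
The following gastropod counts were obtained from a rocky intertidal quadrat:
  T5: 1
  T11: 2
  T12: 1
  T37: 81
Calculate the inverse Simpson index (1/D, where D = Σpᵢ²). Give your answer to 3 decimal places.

Total N = 1+2+1+81 = 85, so the proportions are 0.011765, 0.023529, 0.011765, 0.952941 (working shown to 6 dp, full precision carried).
D = 0.011765² + 0.023529² + 0.011765² + 0.952941² = 0.000138 + 0.000554 + 0.000138 + 0.908097 = 0.908927.
So 1/D = 1.10020, i.e. 1.100 to 3 decimal places.

1.100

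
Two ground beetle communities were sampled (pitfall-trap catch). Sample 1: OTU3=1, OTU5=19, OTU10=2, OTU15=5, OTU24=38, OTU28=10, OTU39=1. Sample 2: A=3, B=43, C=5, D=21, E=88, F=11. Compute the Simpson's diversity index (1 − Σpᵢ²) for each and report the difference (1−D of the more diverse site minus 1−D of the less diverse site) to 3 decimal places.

Sample 1: N=76, proportions 0.01316, 0.25, 0.02632, 0.06579, 0.5, 0.13158, 0.01316, giving 1−D = 0.66482 (working shown to 5 dp, full precision carried).
Sample 2: N=171, proportions 0.01754, 0.25146, 0.02924, 0.12281, 0.51462, 0.06433, giving 1−D = 0.65155.
Difference = |0.66482 − 0.65155| = 0.01327, i.e. 0.013 to 3 decimal places.

0.013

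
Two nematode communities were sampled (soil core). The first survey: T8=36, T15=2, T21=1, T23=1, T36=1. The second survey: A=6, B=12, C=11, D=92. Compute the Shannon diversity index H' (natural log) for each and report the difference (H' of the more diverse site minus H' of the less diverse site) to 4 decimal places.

The first survey: N=41, proportions 0.87804878, 0.048780488, 0.024390244, 0.024390244, 0.024390244, giving H' = 0.533255575 (working shown to 9 dp, full precision carried).
The second survey: N=121, proportions 0.049586777, 0.099173554, 0.090909091, 0.760330579, giving H' = 0.804461341.
Difference = |0.533255575 − 0.804461341| = 0.271205766, i.e. 0.2712 to 4 decimal places.

0.2712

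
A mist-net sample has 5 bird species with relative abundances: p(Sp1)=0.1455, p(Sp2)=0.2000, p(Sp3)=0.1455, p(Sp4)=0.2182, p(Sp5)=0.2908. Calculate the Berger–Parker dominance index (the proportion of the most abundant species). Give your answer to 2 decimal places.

The largest proportion is 0.2908, i.e. d = 0.29 to 2 decimal places.

0.29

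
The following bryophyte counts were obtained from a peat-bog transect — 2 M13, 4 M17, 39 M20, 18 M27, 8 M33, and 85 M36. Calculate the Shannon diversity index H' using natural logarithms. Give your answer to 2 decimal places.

1.23

Total N = 2+4+39+18+8+85 = 156, so the proportions are 0.0128, 0.0256, 0.25, 0.1154, 0.0513, 0.5449 (working shown to 4 dp, full precision carried).
Each pᵢ ln pᵢ term: 0.0128×(-4.3567)=-0.0559, 0.0256×(-3.6636)=-0.0939, 0.25×(-1.3863)=-0.3466, 0.1154×(-2.1595)=-0.2492, 0.0513×(-2.9704)=-0.1523, 0.5449×(-0.6072)=-0.3308.
Sum = -1.2287, so H' = 1.23.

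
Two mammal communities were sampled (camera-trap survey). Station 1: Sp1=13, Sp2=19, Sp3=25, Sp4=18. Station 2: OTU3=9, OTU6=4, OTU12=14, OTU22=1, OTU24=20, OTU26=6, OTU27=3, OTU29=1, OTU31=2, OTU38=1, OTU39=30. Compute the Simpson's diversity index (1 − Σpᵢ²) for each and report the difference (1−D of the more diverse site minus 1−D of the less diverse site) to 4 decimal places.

0.0643

Station 1: N=75, proportions 0.1733333, 0.2533333, 0.3333333, 0.24, giving 1−D = 0.7370667 (working shown to 7 dp, full precision carried).
Station 2: N=91, proportions 0.0989011, 0.043956, 0.1538462, 0.010989, 0.2197802, 0.0659341, 0.032967, 0.010989, 0.021978, 0.010989, 0.3296703, giving 1−D = 0.8013525.
Difference = |0.7370667 − 0.8013525| = 0.0642858, i.e. 0.0643 to 4 decimal places.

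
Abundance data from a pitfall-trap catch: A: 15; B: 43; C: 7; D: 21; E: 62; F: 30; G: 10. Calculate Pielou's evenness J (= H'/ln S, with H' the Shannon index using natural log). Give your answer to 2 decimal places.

0.88

Total N = 15+43+7+21+62+30+10 = 188, so the proportions are 0.0798, 0.2287, 0.0372, 0.1117, 0.3298, 0.1596, 0.0532 (working shown to 4 dp, full precision carried).
H' = −Σ pᵢ ln pᵢ = −((-0.2017) + (-0.3374) + (-0.1225) + (-0.2448) + (-0.3658) + (-0.2929) + (-0.1561)) = 1.7213.
With S = 7 species, ln S = 1.9459, so J = 1.7213/1.9459 = 0.8846, i.e. 0.88 to 2 decimal places.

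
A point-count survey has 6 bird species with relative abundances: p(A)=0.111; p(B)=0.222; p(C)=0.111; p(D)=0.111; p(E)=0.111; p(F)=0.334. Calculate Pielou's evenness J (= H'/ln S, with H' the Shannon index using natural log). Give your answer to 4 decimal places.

0.9356

H' = −Σ pᵢ ln pᵢ = −((-0.244003) + (-0.334127) + (-0.244003) + (-0.244003) + (-0.244003) + (-0.366269)) = 1.676408 (working shown to 6 dp, full precision carried).
With S = 6 species, ln S = 1.791759, so J = 1.676408/1.791759 = 0.935621, i.e. 0.9356 to 4 decimal places.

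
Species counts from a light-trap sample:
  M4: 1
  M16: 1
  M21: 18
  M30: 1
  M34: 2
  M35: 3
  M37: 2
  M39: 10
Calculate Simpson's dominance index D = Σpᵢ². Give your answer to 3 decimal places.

0.307

Total N = 1+1+18+1+2+3+2+10 = 38, so the proportions are 0.02632, 0.02632, 0.47368, 0.02632, 0.05263, 0.07895, 0.05263, 0.26316 (working shown to 5 dp, full precision carried).
D = 0.02632² + 0.02632² + 0.47368² + 0.02632² + 0.05263² + 0.07895² + 0.05263² + 0.26316² = 0.00069 + 0.00069 + 0.22438 + 0.00069 + 0.00277 + 0.00623 + 0.00277 + 0.06925 = 0.30748.
To 3 decimal places, D = 0.307.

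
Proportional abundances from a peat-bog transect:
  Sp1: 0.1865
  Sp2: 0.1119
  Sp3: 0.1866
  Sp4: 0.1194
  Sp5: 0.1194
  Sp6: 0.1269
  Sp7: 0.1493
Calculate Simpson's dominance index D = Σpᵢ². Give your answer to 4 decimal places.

D = 0.1865² + 0.1119² + 0.1866² + 0.1194² + 0.1194² + 0.1269² + 0.1493² = 0.034782 + 0.012522 + 0.034820 + 0.014256 + 0.014256 + 0.016104 + 0.022290 = 0.149030 (working shown to 6 dp, full precision carried).
To 4 decimal places, D = 0.1490.

0.1490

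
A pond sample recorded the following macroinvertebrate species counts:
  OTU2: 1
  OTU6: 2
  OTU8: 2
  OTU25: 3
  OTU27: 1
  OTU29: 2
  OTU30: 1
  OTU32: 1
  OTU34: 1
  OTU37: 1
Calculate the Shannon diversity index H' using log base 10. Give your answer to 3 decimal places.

0.960

Total N = 1+2+2+3+1+2+1+1+1+1 = 15, so the proportions are 0.06667, 0.13333, 0.13333, 0.2, 0.06667, 0.13333, 0.06667, 0.06667, 0.06667, 0.06667 (working shown to 5 dp, full precision carried).
Each pᵢ log₁₀ pᵢ term: 0.06667×(-1.17609)=-0.07841, 0.13333×(-0.87506)=-0.11667, 0.13333×(-0.87506)=-0.11667, 0.2×(-0.69897)=-0.13979, 0.06667×(-1.17609)=-0.07841, 0.13333×(-0.87506)=-0.11667, 0.06667×(-1.17609)=-0.07841, 0.06667×(-1.17609)=-0.07841, 0.06667×(-1.17609)=-0.07841, 0.06667×(-1.17609)=-0.07841.
Sum = -0.96026, so H' = 0.960.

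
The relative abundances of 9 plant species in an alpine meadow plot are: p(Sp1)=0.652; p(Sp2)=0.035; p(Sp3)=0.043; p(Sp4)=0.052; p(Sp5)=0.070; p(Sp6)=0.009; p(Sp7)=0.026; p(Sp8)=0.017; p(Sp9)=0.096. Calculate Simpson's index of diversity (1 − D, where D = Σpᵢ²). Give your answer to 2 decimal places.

D = 0.652² + 0.035² + 0.043² + 0.052² + 0.07² + 0.009² + 0.026² + 0.017² + 0.096² = 0.4251 + 0.0012 + 0.0018 + 0.0027 + 0.0049 + 0.0001 + 0.0007 + 0.0003 + 0.0092 = 0.4460 (working shown to 4 dp, full precision carried).
So 1 − D = 0.5540, i.e. 0.55 to 2 decimal places.

0.55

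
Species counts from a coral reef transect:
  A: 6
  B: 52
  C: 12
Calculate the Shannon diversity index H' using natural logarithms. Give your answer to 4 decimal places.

0.7337

Total N = 6+52+12 = 70, so the proportions are 0.085714, 0.742857, 0.171429 (working shown to 6 dp, full precision carried).
Each pᵢ ln pᵢ term: 0.085714×(-2.456736)=-0.210577, 0.742857×(-0.297252)=-0.220815, 0.171429×(-1.763589)=-0.302329.
Sum = -0.733722, so H' = 0.7337.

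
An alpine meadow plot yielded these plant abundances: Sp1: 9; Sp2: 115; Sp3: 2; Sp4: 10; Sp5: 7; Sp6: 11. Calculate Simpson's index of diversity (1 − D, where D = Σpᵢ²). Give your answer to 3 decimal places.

Total N = 9+115+2+10+7+11 = 154, so the proportions are 0.05844, 0.74675, 0.01299, 0.06494, 0.04545, 0.07143 (working shown to 5 dp, full precision carried).
D = 0.05844² + 0.74675² + 0.01299² + 0.06494² + 0.04545² + 0.07143² = 0.00342 + 0.55764 + 0.00017 + 0.00422 + 0.00207 + 0.00510 = 0.57261.
So 1 − D = 0.42739, i.e. 0.427 to 3 decimal places.

0.427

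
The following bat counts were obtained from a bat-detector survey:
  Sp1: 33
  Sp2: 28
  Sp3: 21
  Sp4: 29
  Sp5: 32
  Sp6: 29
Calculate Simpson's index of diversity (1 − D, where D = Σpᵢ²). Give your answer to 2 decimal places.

Total N = 33+28+21+29+32+29 = 172, so the proportions are 0.1919, 0.1628, 0.1221, 0.1686, 0.186, 0.1686 (working shown to 4 dp, full precision carried).
D = 0.1919² + 0.1628² + 0.1221² + 0.1686² + 0.186² + 0.1686² = 0.0368 + 0.0265 + 0.0149 + 0.0284 + 0.0346 + 0.0284 = 0.1697.
So 1 − D = 0.8303, i.e. 0.83 to 2 decimal places.

0.83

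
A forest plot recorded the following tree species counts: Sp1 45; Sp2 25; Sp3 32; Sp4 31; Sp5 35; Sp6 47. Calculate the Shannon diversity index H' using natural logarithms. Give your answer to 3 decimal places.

1.768

Total N = 45+25+32+31+35+47 = 215, so the proportions are 0.2093, 0.11628, 0.14884, 0.14419, 0.16279, 0.2186 (working shown to 5 dp, full precision carried).
Each pᵢ ln pᵢ term: 0.2093×(-1.56398)=-0.32734, 0.11628×(-2.15176)=-0.25020, 0.14884×(-1.90490)=-0.28352, 0.14419×(-1.93665)=-0.27924, 0.16279×(-1.81529)=-0.29551, 0.2186×(-1.52049)=-0.33239.
Sum = -1.76821, so H' = 1.768.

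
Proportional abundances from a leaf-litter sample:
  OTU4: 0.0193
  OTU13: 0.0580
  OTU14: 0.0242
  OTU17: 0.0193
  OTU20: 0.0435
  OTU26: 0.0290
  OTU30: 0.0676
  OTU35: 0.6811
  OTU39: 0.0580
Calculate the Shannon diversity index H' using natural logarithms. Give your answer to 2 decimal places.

Each pᵢ ln pᵢ term (working shown to 4 dp, full precision carried): 0.0193×(-3.9477)=-0.0762, 0.058×(-2.8473)=-0.1651, 0.0242×(-3.7214)=-0.0901, 0.0193×(-3.9477)=-0.0762, 0.0435×(-3.1350)=-0.1364, 0.029×(-3.5405)=-0.1027, 0.0676×(-2.6941)=-0.1821, 0.6811×(-0.3840)=-0.2616, 0.058×(-2.8473)=-0.1651.
Sum = -1.2555, so H' = 1.26.

1.26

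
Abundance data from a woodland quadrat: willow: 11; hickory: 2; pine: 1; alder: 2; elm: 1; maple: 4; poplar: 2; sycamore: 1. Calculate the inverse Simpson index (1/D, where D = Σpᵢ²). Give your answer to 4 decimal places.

3.7895

Total N = 11+2+1+2+1+4+2+1 = 24, so the proportions are 0.45833333, 0.08333333, 0.04166667, 0.08333333, 0.04166667, 0.16666667, 0.08333333, 0.04166667 (working shown to 8 dp, full precision carried).
D = 0.45833333² + 0.08333333² + 0.04166667² + 0.08333333² + 0.04166667² + 0.16666667² + 0.08333333² + 0.04166667² = 0.21006944 + 0.00694444 + 0.00173611 + 0.00694444 + 0.00173611 + 0.02777778 + 0.00694444 + 0.00173611 = 0.26388889.
So 1/D = 3.789474, i.e. 3.7895 to 4 decimal places.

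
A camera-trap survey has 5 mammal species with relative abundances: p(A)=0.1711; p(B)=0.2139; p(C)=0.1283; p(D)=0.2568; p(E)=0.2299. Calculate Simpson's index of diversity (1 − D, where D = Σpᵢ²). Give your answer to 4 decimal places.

D = 0.1711² + 0.2139² + 0.1283² + 0.2568² + 0.2299² = 0.029275 + 0.045753 + 0.016461 + 0.065946 + 0.052854 = 0.210290 (working shown to 6 dp, full precision carried).
So 1 − D = 0.789710, i.e. 0.7897 to 4 decimal places.

0.7897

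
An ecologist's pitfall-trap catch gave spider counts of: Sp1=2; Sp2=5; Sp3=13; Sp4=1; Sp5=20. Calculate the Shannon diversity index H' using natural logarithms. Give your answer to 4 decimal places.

1.2089

Total N = 2+5+13+1+20 = 41, so the proportions are 0.04878, 0.121951, 0.317073, 0.02439, 0.487805 (working shown to 6 dp, full precision carried).
Each pᵢ ln pᵢ term: 0.04878×(-3.020425)=-0.147338, 0.121951×(-2.104134)=-0.256602, 0.317073×(-1.148623)=-0.364197, 0.02439×(-3.713572)=-0.090575, 0.487805×(-0.717840)=-0.350166.
Sum = -1.208878, so H' = 1.2089.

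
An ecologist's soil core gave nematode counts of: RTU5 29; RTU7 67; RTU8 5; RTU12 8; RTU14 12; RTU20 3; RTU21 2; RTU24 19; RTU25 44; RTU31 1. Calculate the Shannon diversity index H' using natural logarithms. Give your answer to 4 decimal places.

Total N = 29+67+5+8+12+3+2+19+44+1 = 190, so the proportions are 0.152632, 0.352632, 0.026316, 0.042105, 0.063158, 0.015789, 0.010526, 0.1, 0.231579, 0.005263 (working shown to 6 dp, full precision carried).
Each pᵢ ln pᵢ term: 0.152632×(-1.879728)=-0.286906, 0.352632×(-1.042331)=-0.367559, 0.026316×(-3.637586)=-0.095726, 0.042105×(-3.167583)=-0.133372, 0.063158×(-2.762117)=-0.174450, 0.015789×(-4.148412)=-0.065501, 0.010526×(-4.553877)=-0.047936, 0.1×(-2.302585)=-0.230259, 0.231579×(-1.462834)=-0.338762, 0.005263×(-5.247024)=-0.027616.
Sum = -1.768085, so H' = 1.7681.

1.7681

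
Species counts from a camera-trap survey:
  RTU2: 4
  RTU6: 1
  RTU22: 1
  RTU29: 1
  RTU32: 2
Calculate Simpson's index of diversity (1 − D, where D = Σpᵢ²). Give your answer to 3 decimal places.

Total N = 4+1+1+1+2 = 9, so the proportions are 0.44444, 0.11111, 0.11111, 0.11111, 0.22222 (working shown to 5 dp, full precision carried).
D = 0.44444² + 0.11111² + 0.11111² + 0.11111² + 0.22222² = 0.19753 + 0.01235 + 0.01235 + 0.01235 + 0.04938 = 0.28395.
So 1 − D = 0.71605, i.e. 0.716 to 3 decimal places.

0.716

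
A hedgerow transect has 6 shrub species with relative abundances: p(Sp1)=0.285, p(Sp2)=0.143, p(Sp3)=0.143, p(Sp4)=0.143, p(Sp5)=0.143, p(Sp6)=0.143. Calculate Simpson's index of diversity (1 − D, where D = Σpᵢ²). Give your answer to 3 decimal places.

0.817

D = 0.285² + 0.143² + 0.143² + 0.143² + 0.143² + 0.143² = 0.08122 + 0.02045 + 0.02045 + 0.02045 + 0.02045 + 0.02045 = 0.18347 (working shown to 5 dp, full precision carried).
So 1 − D = 0.81653, i.e. 0.817 to 3 decimal places.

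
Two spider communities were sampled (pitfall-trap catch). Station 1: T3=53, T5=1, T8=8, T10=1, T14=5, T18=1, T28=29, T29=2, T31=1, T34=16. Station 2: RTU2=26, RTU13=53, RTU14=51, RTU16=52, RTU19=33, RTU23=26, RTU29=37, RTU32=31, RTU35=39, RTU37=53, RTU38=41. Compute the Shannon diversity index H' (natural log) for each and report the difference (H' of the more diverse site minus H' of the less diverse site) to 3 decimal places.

0.838

Station 1: N=117, proportions 0.452991, 0.008547, 0.068376, 0.008547, 0.042735, 0.008547, 0.247863, 0.017094, 0.008547, 0.136752, giving H' = 1.527067 (working shown to 6 dp, full precision carried).
Station 2: N=442, proportions 0.058824, 0.11991, 0.115385, 0.117647, 0.074661, 0.058824, 0.08371, 0.070136, 0.088235, 0.11991, 0.09276, giving H' = 2.365433.
Difference = |1.527067 − 2.365433| = 0.838366, i.e. 0.838 to 3 decimal places.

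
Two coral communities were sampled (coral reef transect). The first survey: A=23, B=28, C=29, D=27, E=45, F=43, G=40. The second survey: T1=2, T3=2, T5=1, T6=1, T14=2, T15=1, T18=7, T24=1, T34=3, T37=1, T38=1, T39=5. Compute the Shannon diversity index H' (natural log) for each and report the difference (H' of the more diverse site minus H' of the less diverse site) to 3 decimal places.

0.301

The first survey: N=235, proportions 0.09787, 0.11915, 0.1234, 0.11489, 0.19149, 0.18298, 0.17021, giving H' = 1.91642 (working shown to 5 dp, full precision carried).
The second survey: N=27, proportions 0.07407, 0.07407, 0.03704, 0.03704, 0.07407, 0.03704, 0.25926, 0.03704, 0.11111, 0.03704, 0.03704, 0.18519, giving H' = 2.21720.
Difference = |1.91642 − 2.21720| = 0.30078, i.e. 0.301 to 3 decimal places.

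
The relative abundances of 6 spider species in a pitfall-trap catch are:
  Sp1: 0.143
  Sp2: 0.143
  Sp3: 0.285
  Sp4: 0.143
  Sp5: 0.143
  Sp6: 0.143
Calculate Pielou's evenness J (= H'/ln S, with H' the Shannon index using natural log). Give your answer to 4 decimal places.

H' = −Σ pᵢ ln pᵢ = −((-0.278122) + (-0.278122) + (-0.357751) + (-0.278122) + (-0.278122) + (-0.278122)) = 1.748362 (working shown to 6 dp, full precision carried).
With S = 6 species, ln S = 1.791759, so J = 1.748362/1.791759 = 0.975779, i.e. 0.9758 to 4 decimal places.

0.9758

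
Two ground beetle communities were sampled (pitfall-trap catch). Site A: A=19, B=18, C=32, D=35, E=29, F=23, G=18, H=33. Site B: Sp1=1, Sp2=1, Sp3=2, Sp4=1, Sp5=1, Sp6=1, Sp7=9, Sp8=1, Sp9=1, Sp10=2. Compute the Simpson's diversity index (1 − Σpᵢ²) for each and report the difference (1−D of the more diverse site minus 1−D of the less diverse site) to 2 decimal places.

Site A: N=207, proportions 0.0918, 0.087, 0.1546, 0.1691, 0.1401, 0.1111, 0.087, 0.1594, giving 1−D = 0.8666 (working shown to 4 dp, full precision carried).
Site B: N=20, proportions 0.05, 0.05, 0.1, 0.05, 0.05, 0.05, 0.45, 0.05, 0.05, 0.1, giving 1−D = 0.7600.
Difference = |0.8666 − 0.7600| = 0.1066, i.e. 0.11 to 2 decimal places.

0.11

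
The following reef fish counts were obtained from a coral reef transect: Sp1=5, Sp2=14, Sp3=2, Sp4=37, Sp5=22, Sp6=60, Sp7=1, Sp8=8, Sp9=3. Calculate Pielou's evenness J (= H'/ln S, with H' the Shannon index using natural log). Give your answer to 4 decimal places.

0.7487

Total N = 5+14+2+37+22+60+1+8+3 = 152, so the proportions are 0.032895, 0.092105, 0.013158, 0.243421, 0.144737, 0.394737, 0.006579, 0.052632, 0.019737 (working shown to 6 dp, full precision carried).
H' = −Σ pᵢ ln pᵢ = −((-0.112317) + (-0.219655) + (-0.056983) + (-0.343945) + (-0.279753) + (-0.366922) + (-0.033052) + (-0.154970) + (-0.077472)) = 1.645070.
With S = 9 species, ln S = 2.197225, so J = 1.645070/2.197225 = 0.748704, i.e. 0.7487 to 4 decimal places.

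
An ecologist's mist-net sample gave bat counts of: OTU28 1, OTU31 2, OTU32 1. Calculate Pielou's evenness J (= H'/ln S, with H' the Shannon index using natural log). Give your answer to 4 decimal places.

0.9464

Total N = 1+2+1 = 4, so the proportions are 0.25, 0.5, 0.25 (working shown to 6 dp, full precision carried).
H' = −Σ pᵢ ln pᵢ = −((-0.346574) + (-0.346574) + (-0.346574)) = 1.039721.
With S = 3 species, ln S = 1.098612, so J = 1.039721/1.098612 = 0.946395, i.e. 0.9464 to 4 decimal places.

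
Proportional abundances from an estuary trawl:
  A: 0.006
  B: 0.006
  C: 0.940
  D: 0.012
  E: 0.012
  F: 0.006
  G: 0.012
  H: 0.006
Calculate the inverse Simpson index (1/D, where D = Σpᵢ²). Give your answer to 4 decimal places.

D = 0.006² + 0.006² + 0.94² + 0.012² + 0.012² + 0.006² + 0.012² + 0.006² = 0.0000360 + 0.0000360 + 0.8836000 + 0.0001440 + 0.0001440 + 0.0000360 + 0.0001440 + 0.0000360 = 0.8841760 (working shown to 7 dp, full precision carried).
So 1/D = 1.130997, i.e. 1.1310 to 4 decimal places.

1.1310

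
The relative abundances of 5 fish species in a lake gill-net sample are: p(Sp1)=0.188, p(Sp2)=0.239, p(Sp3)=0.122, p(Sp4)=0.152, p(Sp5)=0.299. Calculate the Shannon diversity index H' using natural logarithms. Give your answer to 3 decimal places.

1.560

Each pᵢ ln pᵢ term (working shown to 5 dp, full precision carried): 0.188×(-1.67131)=-0.31421, 0.239×(-1.43129)=-0.34208, 0.122×(-2.10373)=-0.25666, 0.152×(-1.88387)=-0.28635, 0.299×(-1.20731)=-0.36099.
Sum = -1.56028, so H' = 1.560.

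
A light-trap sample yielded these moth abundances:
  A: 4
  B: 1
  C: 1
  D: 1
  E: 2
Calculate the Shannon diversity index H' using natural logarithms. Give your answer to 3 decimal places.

Total N = 4+1+1+1+2 = 9, so the proportions are 0.44444, 0.11111, 0.11111, 0.11111, 0.22222 (working shown to 5 dp, full precision carried).
Each pᵢ ln pᵢ term: 0.44444×(-0.81093)=-0.36041, 0.11111×(-2.19722)=-0.24414, 0.11111×(-2.19722)=-0.24414, 0.11111×(-2.19722)=-0.24414, 0.22222×(-1.50408)=-0.33424.
Sum = -1.42706, so H' = 1.427.

1.427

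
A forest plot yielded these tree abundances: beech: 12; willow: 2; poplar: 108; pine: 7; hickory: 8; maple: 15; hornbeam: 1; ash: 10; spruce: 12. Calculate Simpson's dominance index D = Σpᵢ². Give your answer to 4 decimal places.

Total N = 12+2+108+7+8+15+1+10+12 = 175, so the proportions are 0.068571, 0.011429, 0.617143, 0.04, 0.045714, 0.085714, 0.005714, 0.057143, 0.068571 (working shown to 6 dp, full precision carried).
D = 0.068571² + 0.011429² + 0.617143² + 0.04² + 0.045714² + 0.085714² + 0.005714² + 0.057143² + 0.068571² = 0.004702 + 0.000131 + 0.380865 + 0.001600 + 0.002090 + 0.007347 + 0.000033 + 0.003265 + 0.004702 = 0.404735.
To 4 decimal places, D = 0.4047.

0.4047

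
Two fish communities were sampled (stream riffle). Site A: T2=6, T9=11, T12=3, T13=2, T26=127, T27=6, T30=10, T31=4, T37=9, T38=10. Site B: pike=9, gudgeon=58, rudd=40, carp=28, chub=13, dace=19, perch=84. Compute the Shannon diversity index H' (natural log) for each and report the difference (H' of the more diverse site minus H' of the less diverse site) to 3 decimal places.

Site A: N=188, proportions 0.031915, 0.058511, 0.015957, 0.010638, 0.675532, 0.031915, 0.053191, 0.021277, 0.047872, 0.053191, giving H' = 1.304826 (working shown to 6 dp, full precision carried).
Site B: N=251, proportions 0.035857, 0.231076, 0.159363, 0.111554, 0.051793, 0.075697, 0.334661, giving H' = 1.710254.
Difference = |1.304826 − 1.710254| = 0.405428, i.e. 0.405 to 3 decimal places.

0.405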